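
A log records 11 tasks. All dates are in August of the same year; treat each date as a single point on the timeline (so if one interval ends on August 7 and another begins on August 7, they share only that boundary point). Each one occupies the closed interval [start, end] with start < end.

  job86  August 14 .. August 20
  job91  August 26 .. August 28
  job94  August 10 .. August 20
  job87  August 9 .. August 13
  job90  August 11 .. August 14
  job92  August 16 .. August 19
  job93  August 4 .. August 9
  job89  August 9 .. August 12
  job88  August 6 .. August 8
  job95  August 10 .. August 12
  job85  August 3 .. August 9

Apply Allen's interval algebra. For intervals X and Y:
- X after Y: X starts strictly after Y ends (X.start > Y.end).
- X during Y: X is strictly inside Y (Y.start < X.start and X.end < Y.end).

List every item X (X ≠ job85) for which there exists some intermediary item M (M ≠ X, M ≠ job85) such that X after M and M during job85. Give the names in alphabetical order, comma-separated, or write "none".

Target job85 = [August 3, August 9].
Intermediaries M with M during job85: job88.
Via job88 — items with X after job88: job86, job87, job89, job90, job91, job92, job94, job95.
Union: job86, job87, job89, job90, job91, job92, job94, job95.

job86, job87, job89, job90, job91, job92, job94, job95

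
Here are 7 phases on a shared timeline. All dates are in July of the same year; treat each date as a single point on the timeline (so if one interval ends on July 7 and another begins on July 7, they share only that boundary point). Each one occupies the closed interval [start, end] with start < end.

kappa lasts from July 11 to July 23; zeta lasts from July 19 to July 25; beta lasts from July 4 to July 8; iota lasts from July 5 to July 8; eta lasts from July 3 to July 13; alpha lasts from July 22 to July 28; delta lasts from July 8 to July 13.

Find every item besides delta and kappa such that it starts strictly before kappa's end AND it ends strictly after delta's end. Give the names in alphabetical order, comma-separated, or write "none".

Conditions: its start is strictly before kappa's end (X.start < July 23) AND its end is strictly after delta's end (X.end > July 13).
alpha: start July 22 < July 23? ✓; end July 28 > July 13? ✓ → yes.
beta: start July 4 < July 23? ✓; end July 8 > July 13? ✗ → no.
eta: start July 3 < July 23? ✓; end July 13 > July 13? ✗ → no.
iota: start July 5 < July 23? ✓; end July 8 > July 13? ✗ → no.
zeta: start July 19 < July 23? ✓; end July 25 > July 13? ✓ → yes.
Result: alpha, zeta.

alpha, zeta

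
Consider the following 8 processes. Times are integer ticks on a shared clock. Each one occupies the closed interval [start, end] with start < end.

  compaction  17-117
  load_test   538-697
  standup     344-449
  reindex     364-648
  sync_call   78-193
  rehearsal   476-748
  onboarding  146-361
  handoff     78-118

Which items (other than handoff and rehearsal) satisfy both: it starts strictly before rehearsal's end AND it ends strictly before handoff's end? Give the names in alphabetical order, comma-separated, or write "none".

Conditions: its start is strictly before rehearsal's end (X.start < 748) AND its end is strictly before handoff's end (X.end < 118).
compaction: start 17 < 748? ✓; end 117 < 118? ✓ → yes.
load_test: start 538 < 748? ✓; end 697 < 118? ✗ → no.
onboarding: start 146 < 748? ✓; end 361 < 118? ✗ → no.
reindex: start 364 < 748? ✓; end 648 < 118? ✗ → no.
standup: start 344 < 748? ✓; end 449 < 118? ✗ → no.
sync_call: start 78 < 748? ✓; end 193 < 118? ✗ → no.
Result: compaction.

compaction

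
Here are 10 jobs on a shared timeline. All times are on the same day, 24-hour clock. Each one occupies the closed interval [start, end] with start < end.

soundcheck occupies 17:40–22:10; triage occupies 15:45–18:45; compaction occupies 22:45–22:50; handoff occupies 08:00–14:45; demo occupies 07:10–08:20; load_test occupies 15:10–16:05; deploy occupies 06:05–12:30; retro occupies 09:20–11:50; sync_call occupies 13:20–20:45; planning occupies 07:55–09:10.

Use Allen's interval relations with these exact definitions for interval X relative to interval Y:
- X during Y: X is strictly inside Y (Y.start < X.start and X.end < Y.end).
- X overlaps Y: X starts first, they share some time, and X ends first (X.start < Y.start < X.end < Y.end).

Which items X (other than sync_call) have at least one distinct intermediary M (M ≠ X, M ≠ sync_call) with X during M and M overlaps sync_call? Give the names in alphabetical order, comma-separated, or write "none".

retro

Target sync_call = [13:20, 20:45].
Intermediaries M with M overlaps sync_call: handoff.
Via handoff — items with X during handoff: retro.
Union: retro.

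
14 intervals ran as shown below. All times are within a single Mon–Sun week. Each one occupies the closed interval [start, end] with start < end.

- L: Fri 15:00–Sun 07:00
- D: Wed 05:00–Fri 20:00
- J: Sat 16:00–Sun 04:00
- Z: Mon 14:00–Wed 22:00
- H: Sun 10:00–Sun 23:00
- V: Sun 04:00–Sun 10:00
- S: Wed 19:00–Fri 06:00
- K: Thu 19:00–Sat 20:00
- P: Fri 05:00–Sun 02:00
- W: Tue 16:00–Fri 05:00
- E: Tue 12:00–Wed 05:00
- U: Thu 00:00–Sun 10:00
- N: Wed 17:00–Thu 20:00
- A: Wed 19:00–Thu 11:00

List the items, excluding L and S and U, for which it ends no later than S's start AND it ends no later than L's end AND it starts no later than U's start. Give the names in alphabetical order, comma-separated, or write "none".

Conditions: its end is no later than S's start (X.end <= Wed 19:00) AND its end is no later than L's end (X.end <= Sun 07:00) AND its start is no later than U's start (X.start <= Thu 00:00).
A: end Thu 11:00 <= Wed 19:00? ✗; end Thu 11:00 <= Sun 07:00? ✓; start Wed 19:00 <= Thu 00:00? ✓ → no.
D: end Fri 20:00 <= Wed 19:00? ✗; end Fri 20:00 <= Sun 07:00? ✓; start Wed 05:00 <= Thu 00:00? ✓ → no.
E: end Wed 05:00 <= Wed 19:00? ✓; end Wed 05:00 <= Sun 07:00? ✓; start Tue 12:00 <= Thu 00:00? ✓ → yes.
H: end Sun 23:00 <= Wed 19:00? ✗; end Sun 23:00 <= Sun 07:00? ✗; start Sun 10:00 <= Thu 00:00? ✗ → no.
J: end Sun 04:00 <= Wed 19:00? ✗; end Sun 04:00 <= Sun 07:00? ✓; start Sat 16:00 <= Thu 00:00? ✗ → no.
K: end Sat 20:00 <= Wed 19:00? ✗; end Sat 20:00 <= Sun 07:00? ✓; start Thu 19:00 <= Thu 00:00? ✗ → no.
N: end Thu 20:00 <= Wed 19:00? ✗; end Thu 20:00 <= Sun 07:00? ✓; start Wed 17:00 <= Thu 00:00? ✓ → no.
P: end Sun 02:00 <= Wed 19:00? ✗; end Sun 02:00 <= Sun 07:00? ✓; start Fri 05:00 <= Thu 00:00? ✗ → no.
V: end Sun 10:00 <= Wed 19:00? ✗; end Sun 10:00 <= Sun 07:00? ✗; start Sun 04:00 <= Thu 00:00? ✗ → no.
W: end Fri 05:00 <= Wed 19:00? ✗; end Fri 05:00 <= Sun 07:00? ✓; start Tue 16:00 <= Thu 00:00? ✓ → no.
Z: end Wed 22:00 <= Wed 19:00? ✗; end Wed 22:00 <= Sun 07:00? ✓; start Mon 14:00 <= Thu 00:00? ✓ → no.
Result: E.

E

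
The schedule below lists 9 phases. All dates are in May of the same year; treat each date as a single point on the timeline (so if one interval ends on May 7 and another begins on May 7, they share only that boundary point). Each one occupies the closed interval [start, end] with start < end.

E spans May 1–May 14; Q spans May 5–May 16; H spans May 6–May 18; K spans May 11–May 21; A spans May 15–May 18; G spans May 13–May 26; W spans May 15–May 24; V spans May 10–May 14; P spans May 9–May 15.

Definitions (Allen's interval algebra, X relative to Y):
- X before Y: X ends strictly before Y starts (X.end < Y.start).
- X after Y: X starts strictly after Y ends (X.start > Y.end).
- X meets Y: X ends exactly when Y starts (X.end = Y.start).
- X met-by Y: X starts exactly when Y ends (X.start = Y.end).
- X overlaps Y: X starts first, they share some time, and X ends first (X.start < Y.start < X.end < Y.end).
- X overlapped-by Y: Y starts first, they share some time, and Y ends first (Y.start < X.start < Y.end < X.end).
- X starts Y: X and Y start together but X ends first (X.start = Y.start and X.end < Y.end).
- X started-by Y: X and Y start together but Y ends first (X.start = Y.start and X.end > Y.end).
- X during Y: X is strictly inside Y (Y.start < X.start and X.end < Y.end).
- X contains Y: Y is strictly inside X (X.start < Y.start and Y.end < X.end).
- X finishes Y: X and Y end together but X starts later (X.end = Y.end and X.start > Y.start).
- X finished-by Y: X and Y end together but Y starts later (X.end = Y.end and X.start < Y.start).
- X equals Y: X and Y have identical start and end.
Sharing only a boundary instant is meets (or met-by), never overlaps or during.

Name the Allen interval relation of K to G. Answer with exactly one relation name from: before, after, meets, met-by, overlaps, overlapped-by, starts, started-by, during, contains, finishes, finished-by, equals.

K = [May 11, May 21]; G = [May 13, May 26].
Compare endpoints: K.start < G.start, K.start < G.end, K.end > G.start, K.end < G.end.
That pattern is 'overlaps'.

overlaps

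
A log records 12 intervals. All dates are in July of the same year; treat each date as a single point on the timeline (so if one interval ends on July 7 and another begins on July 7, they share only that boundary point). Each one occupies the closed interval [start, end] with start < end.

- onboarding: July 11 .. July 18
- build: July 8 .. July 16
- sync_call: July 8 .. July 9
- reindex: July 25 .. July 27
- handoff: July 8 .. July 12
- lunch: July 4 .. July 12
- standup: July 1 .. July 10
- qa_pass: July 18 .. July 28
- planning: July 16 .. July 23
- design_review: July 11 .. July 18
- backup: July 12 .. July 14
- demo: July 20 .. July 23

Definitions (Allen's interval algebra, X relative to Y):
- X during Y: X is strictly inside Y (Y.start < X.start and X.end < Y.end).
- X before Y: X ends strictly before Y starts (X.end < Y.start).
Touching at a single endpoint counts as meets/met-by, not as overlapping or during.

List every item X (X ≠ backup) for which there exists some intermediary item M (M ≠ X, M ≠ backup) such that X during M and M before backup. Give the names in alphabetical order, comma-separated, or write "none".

Target backup = [July 12, July 14].
Intermediaries M with M before backup: standup, sync_call.
Via standup — items with X during standup: sync_call.
Via sync_call — items with X during sync_call: none.
Union: sync_call.

sync_call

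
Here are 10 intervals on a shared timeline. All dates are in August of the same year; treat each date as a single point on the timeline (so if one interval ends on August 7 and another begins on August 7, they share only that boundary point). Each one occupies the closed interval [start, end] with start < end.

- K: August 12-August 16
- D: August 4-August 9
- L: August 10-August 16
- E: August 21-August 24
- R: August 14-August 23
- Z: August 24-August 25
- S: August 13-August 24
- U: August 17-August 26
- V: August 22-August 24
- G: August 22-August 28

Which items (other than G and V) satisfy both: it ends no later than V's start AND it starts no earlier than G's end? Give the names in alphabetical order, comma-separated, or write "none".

none

Conditions: its end is no later than V's start (X.end <= August 22) AND its start is no earlier than G's end (X.start >= August 28).
D: end August 9 <= August 22? ✓; start August 4 >= August 28? ✗ → no.
E: end August 24 <= August 22? ✗; start August 21 >= August 28? ✗ → no.
K: end August 16 <= August 22? ✓; start August 12 >= August 28? ✗ → no.
L: end August 16 <= August 22? ✓; start August 10 >= August 28? ✗ → no.
R: end August 23 <= August 22? ✗; start August 14 >= August 28? ✗ → no.
S: end August 24 <= August 22? ✗; start August 13 >= August 28? ✗ → no.
U: end August 26 <= August 22? ✗; start August 17 >= August 28? ✗ → no.
Z: end August 25 <= August 22? ✗; start August 24 >= August 28? ✗ → no.
Result: none.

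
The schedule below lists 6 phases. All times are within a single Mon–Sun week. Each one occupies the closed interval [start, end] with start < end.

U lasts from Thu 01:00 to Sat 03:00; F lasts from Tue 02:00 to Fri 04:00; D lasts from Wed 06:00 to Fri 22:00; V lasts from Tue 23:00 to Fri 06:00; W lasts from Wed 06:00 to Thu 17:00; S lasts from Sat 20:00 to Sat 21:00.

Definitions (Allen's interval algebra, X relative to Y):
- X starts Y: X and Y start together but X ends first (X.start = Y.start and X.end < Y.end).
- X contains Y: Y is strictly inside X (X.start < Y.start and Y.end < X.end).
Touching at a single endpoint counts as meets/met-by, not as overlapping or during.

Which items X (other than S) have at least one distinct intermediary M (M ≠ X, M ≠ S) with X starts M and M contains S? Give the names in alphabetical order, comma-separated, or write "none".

none

Target S = [Sat 20:00, Sat 21:00].
Intermediaries M with M contains S: none.
Union: none.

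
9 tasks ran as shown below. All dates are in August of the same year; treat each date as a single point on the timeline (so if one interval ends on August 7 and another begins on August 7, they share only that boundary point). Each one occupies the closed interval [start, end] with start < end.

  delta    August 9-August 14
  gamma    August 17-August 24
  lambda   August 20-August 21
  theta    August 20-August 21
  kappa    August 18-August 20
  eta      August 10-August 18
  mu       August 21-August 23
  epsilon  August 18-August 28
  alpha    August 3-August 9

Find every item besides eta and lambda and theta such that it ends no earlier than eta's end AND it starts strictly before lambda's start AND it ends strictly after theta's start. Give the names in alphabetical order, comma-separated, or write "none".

epsilon, gamma

Conditions: its end is no earlier than eta's end (X.end >= August 18) AND its start is strictly before lambda's start (X.start < August 20) AND its end is strictly after theta's start (X.end > August 20).
alpha: end August 9 >= August 18? ✗; start August 3 < August 20? ✓; end August 9 > August 20? ✗ → no.
delta: end August 14 >= August 18? ✗; start August 9 < August 20? ✓; end August 14 > August 20? ✗ → no.
epsilon: end August 28 >= August 18? ✓; start August 18 < August 20? ✓; end August 28 > August 20? ✓ → yes.
gamma: end August 24 >= August 18? ✓; start August 17 < August 20? ✓; end August 24 > August 20? ✓ → yes.
kappa: end August 20 >= August 18? ✓; start August 18 < August 20? ✓; end August 20 > August 20? ✗ → no.
mu: end August 23 >= August 18? ✓; start August 21 < August 20? ✗; end August 23 > August 20? ✓ → no.
Result: epsilon, gamma.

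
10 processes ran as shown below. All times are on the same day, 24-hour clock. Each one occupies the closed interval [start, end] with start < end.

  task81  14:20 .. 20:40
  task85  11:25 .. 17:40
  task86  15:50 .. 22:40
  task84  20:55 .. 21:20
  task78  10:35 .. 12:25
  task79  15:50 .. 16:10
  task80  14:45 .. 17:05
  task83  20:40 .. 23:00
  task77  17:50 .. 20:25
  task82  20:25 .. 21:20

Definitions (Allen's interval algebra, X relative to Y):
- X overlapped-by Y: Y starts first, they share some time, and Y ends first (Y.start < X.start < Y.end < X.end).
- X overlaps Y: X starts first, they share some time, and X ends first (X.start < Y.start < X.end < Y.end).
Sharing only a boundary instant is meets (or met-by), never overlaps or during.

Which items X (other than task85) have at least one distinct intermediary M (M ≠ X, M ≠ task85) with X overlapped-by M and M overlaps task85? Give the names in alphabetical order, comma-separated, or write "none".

none

Target task85 = [11:25, 17:40].
Intermediaries M with M overlaps task85: task78.
Via task78 — items with X overlapped-by task78: none.
Union: none.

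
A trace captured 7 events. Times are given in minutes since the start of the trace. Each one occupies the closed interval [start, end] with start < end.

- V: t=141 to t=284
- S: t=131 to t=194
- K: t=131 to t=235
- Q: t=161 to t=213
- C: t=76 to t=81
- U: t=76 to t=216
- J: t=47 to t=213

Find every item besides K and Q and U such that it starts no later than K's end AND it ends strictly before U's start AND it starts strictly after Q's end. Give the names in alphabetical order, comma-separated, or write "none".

Conditions: its start is no later than K's end (X.start <= t=235) AND its end is strictly before U's start (X.end < t=76) AND its start is strictly after Q's end (X.start > t=213).
C: start t=76 <= t=235? ✓; end t=81 < t=76? ✗; start t=76 > t=213? ✗ → no.
J: start t=47 <= t=235? ✓; end t=213 < t=76? ✗; start t=47 > t=213? ✗ → no.
S: start t=131 <= t=235? ✓; end t=194 < t=76? ✗; start t=131 > t=213? ✗ → no.
V: start t=141 <= t=235? ✓; end t=284 < t=76? ✗; start t=141 > t=213? ✗ → no.
Result: none.

none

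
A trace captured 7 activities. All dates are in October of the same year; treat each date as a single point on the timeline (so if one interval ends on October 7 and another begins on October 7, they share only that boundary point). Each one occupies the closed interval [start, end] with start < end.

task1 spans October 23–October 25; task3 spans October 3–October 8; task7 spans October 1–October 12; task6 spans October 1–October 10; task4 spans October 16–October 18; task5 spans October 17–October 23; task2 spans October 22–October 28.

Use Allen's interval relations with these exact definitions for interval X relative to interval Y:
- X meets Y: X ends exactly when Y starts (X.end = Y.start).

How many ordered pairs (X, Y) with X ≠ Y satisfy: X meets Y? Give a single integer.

Checking all 42 ordered pairs for relation 'meets'; matching pairs in alphabetical order:
(task5, task1): task5 meets task1 ✓
Count: 1.

1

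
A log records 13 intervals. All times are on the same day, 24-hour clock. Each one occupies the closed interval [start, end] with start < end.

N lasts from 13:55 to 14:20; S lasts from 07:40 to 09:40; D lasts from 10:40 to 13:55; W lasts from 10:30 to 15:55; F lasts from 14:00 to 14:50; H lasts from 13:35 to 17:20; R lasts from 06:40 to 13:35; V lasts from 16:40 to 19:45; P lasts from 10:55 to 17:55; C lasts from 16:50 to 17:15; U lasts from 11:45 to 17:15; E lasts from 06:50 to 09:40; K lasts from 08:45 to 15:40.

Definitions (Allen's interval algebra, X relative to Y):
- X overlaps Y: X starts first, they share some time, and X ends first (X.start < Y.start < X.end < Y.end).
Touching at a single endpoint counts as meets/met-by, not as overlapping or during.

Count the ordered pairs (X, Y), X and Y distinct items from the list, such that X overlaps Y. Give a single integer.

22

Checking all 156 ordered pairs for relation 'overlaps'; matching pairs in alphabetical order:
(D, H): D overlaps H ✓
(D, P): D overlaps P ✓
(D, U): D overlaps U ✓
(E, K): E overlaps K ✓
(H, V): H overlaps V ✓
(K, H): K overlaps H ✓
(K, P): K overlaps P ✓
(K, U): K overlaps U ✓
(K, W): K overlaps W ✓
(N, F): N overlaps F ✓
(P, V): P overlaps V ✓
(R, D): R overlaps D ✓
(R, K): R overlaps K ✓
(R, P): R overlaps P ✓
(R, U): R overlaps U ✓
(R, W): R overlaps W ✓
(S, K): S overlaps K ✓
(U, H): U overlaps H ✓
(U, V): U overlaps V ✓
(W, H): W overlaps H ✓
(W, P): W overlaps P ✓
(W, U): W overlaps U ✓
Count: 22.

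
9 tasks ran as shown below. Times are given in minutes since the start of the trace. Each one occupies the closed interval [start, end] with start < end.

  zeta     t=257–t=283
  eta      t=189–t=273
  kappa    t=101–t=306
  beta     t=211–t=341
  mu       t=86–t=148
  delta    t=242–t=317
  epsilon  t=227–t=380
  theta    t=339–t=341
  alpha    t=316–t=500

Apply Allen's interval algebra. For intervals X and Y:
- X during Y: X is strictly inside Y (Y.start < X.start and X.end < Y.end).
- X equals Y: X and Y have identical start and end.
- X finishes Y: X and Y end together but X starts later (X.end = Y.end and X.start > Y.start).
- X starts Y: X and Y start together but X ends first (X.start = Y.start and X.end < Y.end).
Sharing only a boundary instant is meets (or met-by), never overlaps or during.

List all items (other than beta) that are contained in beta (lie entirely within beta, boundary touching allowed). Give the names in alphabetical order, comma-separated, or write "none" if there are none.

delta, theta, zeta

Target beta = [t=211, t=341].
alpha [t=316, t=500] → overlapped-by → no.
delta [t=242, t=317] → during → yes.
epsilon [t=227, t=380] → overlapped-by → no.
eta [t=189, t=273] → overlaps → no.
kappa [t=101, t=306] → overlaps → no.
mu [t=86, t=148] → before → no.
theta [t=339, t=341] → finishes → yes.
zeta [t=257, t=283] → during → yes.
Result: delta, theta, zeta.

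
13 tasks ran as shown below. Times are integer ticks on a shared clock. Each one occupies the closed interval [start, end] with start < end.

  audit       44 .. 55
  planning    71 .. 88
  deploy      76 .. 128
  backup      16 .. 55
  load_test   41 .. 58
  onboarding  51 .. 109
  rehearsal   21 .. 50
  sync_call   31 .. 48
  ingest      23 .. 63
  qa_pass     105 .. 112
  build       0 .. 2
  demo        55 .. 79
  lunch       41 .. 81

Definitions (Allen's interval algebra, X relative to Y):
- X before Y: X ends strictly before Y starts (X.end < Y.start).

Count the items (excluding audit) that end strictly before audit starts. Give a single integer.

Target audit = [44, 55].
backup [16, 55] → finished-by → no.
build [0, 2] → before → counts.
demo [55, 79] → met-by → no.
deploy [76, 128] → after → no.
ingest [23, 63] → contains → no.
load_test [41, 58] → contains → no.
lunch [41, 81] → contains → no.
onboarding [51, 109] → overlapped-by → no.
planning [71, 88] → after → no.
qa_pass [105, 112] → after → no.
rehearsal [21, 50] → overlaps → no.
sync_call [31, 48] → overlaps → no.
Total: 1.

1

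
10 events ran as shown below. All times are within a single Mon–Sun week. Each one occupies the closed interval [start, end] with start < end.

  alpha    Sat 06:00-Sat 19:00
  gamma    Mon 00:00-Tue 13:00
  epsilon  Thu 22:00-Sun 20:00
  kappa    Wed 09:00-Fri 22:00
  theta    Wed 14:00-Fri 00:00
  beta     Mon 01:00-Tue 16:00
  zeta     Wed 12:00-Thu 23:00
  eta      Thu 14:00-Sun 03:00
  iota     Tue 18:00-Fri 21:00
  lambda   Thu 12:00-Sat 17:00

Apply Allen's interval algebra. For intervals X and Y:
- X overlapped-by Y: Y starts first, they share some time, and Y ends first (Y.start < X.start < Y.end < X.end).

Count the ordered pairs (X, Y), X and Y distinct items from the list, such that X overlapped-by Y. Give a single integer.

19

Checking all 90 ordered pairs for relation 'overlapped-by'; matching pairs in alphabetical order:
(alpha, lambda): alpha overlapped-by lambda ✓
(beta, gamma): beta overlapped-by gamma ✓
(epsilon, eta): epsilon overlapped-by eta ✓
(epsilon, iota): epsilon overlapped-by iota ✓
(epsilon, kappa): epsilon overlapped-by kappa ✓
(epsilon, lambda): epsilon overlapped-by lambda ✓
(epsilon, theta): epsilon overlapped-by theta ✓
(epsilon, zeta): epsilon overlapped-by zeta ✓
(eta, iota): eta overlapped-by iota ✓
(eta, kappa): eta overlapped-by kappa ✓
(eta, lambda): eta overlapped-by lambda ✓
(eta, theta): eta overlapped-by theta ✓
(eta, zeta): eta overlapped-by zeta ✓
(kappa, iota): kappa overlapped-by iota ✓
(lambda, iota): lambda overlapped-by iota ✓
(lambda, kappa): lambda overlapped-by kappa ✓
(lambda, theta): lambda overlapped-by theta ✓
(lambda, zeta): lambda overlapped-by zeta ✓
(theta, zeta): theta overlapped-by zeta ✓
Count: 19.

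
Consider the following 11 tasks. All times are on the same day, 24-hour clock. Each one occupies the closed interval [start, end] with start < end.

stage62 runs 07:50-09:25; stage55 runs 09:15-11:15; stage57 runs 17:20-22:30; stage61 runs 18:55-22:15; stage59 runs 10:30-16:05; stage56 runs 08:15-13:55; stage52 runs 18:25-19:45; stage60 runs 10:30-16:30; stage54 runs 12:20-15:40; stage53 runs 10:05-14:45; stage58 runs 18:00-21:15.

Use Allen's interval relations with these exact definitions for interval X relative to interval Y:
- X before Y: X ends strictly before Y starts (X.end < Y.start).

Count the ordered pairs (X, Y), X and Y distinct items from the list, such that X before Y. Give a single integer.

Checking all 110 ordered pairs for relation 'before'; matching pairs in alphabetical order:
(stage53, stage52): stage53 before stage52 ✓
(stage53, stage57): stage53 before stage57 ✓
(stage53, stage58): stage53 before stage58 ✓
(stage53, stage61): stage53 before stage61 ✓
(stage54, stage52): stage54 before stage52 ✓
(stage54, stage57): stage54 before stage57 ✓
(stage54, stage58): stage54 before stage58 ✓
(stage54, stage61): stage54 before stage61 ✓
(stage55, stage52): stage55 before stage52 ✓
(stage55, stage54): stage55 before stage54 ✓
(stage55, stage57): stage55 before stage57 ✓
(stage55, stage58): stage55 before stage58 ✓
(stage55, stage61): stage55 before stage61 ✓
(stage56, stage52): stage56 before stage52 ✓
(stage56, stage57): stage56 before stage57 ✓
(stage56, stage58): stage56 before stage58 ✓
(stage56, stage61): stage56 before stage61 ✓
(stage59, stage52): stage59 before stage52 ✓
(stage59, stage57): stage59 before stage57 ✓
(stage59, stage58): stage59 before stage58 ✓
(stage59, stage61): stage59 before stage61 ✓
(stage60, stage52): stage60 before stage52 ✓
(stage60, stage57): stage60 before stage57 ✓
(stage60, stage58): stage60 before stage58 ✓
... plus 9 further pairs not listed.
Count: 33.

33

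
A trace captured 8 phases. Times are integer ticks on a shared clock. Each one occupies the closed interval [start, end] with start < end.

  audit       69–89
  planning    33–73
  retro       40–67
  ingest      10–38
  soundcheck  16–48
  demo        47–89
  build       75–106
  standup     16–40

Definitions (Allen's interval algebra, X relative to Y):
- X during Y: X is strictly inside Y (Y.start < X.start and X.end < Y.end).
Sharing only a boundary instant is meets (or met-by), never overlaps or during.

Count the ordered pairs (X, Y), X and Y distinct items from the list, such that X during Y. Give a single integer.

Checking all 56 ordered pairs for relation 'during'; matching pairs in alphabetical order:
(retro, planning): retro during planning ✓
Count: 1.

1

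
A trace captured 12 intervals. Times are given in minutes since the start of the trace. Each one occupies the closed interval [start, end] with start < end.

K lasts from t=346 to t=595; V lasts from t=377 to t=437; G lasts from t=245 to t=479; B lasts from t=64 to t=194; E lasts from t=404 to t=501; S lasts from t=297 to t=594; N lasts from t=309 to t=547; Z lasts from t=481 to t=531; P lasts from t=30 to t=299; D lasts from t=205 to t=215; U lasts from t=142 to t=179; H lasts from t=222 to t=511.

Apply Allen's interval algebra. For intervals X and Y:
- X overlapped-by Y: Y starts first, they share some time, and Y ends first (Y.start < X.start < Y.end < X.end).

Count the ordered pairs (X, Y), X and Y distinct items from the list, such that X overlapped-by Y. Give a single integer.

15

Checking all 132 ordered pairs for relation 'overlapped-by'; matching pairs in alphabetical order:
(E, G): E overlapped-by G ✓
(E, V): E overlapped-by V ✓
(G, P): G overlapped-by P ✓
(H, P): H overlapped-by P ✓
(K, G): K overlapped-by G ✓
(K, H): K overlapped-by H ✓
(K, N): K overlapped-by N ✓
(K, S): K overlapped-by S ✓
(N, G): N overlapped-by G ✓
(N, H): N overlapped-by H ✓
(S, G): S overlapped-by G ✓
(S, H): S overlapped-by H ✓
(S, P): S overlapped-by P ✓
(Z, E): Z overlapped-by E ✓
(Z, H): Z overlapped-by H ✓
Count: 15.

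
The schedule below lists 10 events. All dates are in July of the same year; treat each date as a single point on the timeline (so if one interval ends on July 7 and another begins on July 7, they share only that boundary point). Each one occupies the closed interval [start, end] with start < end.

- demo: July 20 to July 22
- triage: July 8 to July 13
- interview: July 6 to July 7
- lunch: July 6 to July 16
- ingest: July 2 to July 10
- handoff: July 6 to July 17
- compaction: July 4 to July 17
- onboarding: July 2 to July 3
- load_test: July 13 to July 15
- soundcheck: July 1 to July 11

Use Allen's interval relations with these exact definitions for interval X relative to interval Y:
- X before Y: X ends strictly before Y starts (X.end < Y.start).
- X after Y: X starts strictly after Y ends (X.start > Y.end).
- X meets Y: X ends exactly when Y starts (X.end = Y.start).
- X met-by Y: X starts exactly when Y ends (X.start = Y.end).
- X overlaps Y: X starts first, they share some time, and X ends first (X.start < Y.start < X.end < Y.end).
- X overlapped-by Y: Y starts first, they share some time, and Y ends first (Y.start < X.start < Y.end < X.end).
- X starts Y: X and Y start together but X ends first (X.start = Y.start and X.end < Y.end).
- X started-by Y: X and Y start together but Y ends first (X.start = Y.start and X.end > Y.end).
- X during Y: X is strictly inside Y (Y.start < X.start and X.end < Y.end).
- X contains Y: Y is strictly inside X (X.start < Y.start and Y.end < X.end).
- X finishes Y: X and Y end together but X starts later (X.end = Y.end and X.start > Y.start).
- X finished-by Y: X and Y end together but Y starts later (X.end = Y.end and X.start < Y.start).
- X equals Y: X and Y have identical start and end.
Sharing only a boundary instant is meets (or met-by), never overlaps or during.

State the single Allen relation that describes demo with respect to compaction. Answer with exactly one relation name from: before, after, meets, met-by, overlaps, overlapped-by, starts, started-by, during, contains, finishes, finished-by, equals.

demo = [July 20, July 22]; compaction = [July 4, July 17].
Compare endpoints: demo.start > compaction.start, demo.start > compaction.end, demo.end > compaction.start, demo.end > compaction.end.
That pattern is 'after'.

after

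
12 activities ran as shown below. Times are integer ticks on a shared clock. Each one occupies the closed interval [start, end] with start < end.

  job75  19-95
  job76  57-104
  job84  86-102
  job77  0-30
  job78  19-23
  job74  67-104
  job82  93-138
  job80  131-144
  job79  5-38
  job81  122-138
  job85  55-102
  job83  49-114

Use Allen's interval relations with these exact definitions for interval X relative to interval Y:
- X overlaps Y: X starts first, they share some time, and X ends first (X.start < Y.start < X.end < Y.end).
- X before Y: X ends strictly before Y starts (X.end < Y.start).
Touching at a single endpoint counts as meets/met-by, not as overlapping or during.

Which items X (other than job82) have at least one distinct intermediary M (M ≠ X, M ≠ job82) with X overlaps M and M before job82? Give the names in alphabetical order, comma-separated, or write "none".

job77

Target job82 = [93, 138].
Intermediaries M with M before job82: job77, job78, job79.
Via job77 — items with X overlaps job77: none.
Via job78 — items with X overlaps job78: none.
Via job79 — items with X overlaps job79: job77.
Union: job77.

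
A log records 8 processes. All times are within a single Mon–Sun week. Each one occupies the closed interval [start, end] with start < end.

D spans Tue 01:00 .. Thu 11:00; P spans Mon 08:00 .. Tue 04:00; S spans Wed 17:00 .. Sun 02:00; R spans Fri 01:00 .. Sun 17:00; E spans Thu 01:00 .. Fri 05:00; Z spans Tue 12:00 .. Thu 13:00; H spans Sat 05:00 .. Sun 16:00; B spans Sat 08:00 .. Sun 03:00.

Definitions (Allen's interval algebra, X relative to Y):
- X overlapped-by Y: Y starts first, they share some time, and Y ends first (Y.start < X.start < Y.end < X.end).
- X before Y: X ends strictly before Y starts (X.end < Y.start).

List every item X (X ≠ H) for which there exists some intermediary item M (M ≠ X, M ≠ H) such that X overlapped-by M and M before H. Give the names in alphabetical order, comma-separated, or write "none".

Target H = [Sat 05:00, Sun 16:00].
Intermediaries M with M before H: D, E, P, Z.
Via D — items with X overlapped-by D: E, S, Z.
Via E — items with X overlapped-by E: R.
Via P — items with X overlapped-by P: D.
Via Z — items with X overlapped-by Z: E, S.
Union: D, E, R, S, Z.

D, E, R, S, Z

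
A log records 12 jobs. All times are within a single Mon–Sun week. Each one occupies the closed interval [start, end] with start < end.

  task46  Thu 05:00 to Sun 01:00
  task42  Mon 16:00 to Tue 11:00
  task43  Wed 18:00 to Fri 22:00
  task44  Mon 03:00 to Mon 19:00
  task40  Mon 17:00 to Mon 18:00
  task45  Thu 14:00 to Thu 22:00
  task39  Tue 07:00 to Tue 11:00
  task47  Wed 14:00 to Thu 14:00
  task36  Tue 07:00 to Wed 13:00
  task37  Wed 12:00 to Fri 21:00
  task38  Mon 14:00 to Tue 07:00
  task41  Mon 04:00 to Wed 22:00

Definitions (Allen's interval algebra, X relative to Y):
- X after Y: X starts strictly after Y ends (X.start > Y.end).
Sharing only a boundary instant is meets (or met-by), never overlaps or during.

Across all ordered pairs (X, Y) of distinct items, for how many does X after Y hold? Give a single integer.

35

Checking all 132 ordered pairs for relation 'after'; matching pairs in alphabetical order:
(task36, task40): task36 after task40 ✓
(task36, task44): task36 after task44 ✓
(task37, task38): task37 after task38 ✓
(task37, task39): task37 after task39 ✓
(task37, task40): task37 after task40 ✓
(task37, task42): task37 after task42 ✓
(task37, task44): task37 after task44 ✓
(task39, task40): task39 after task40 ✓
(task39, task44): task39 after task44 ✓
(task43, task36): task43 after task36 ✓
(task43, task38): task43 after task38 ✓
(task43, task39): task43 after task39 ✓
(task43, task40): task43 after task40 ✓
(task43, task42): task43 after task42 ✓
(task43, task44): task43 after task44 ✓
(task45, task36): task45 after task36 ✓
(task45, task38): task45 after task38 ✓
(task45, task39): task45 after task39 ✓
(task45, task40): task45 after task40 ✓
(task45, task41): task45 after task41 ✓
(task45, task42): task45 after task42 ✓
(task45, task44): task45 after task44 ✓
(task46, task36): task46 after task36 ✓
(task46, task38): task46 after task38 ✓
... plus 11 further pairs not listed.
Count: 35.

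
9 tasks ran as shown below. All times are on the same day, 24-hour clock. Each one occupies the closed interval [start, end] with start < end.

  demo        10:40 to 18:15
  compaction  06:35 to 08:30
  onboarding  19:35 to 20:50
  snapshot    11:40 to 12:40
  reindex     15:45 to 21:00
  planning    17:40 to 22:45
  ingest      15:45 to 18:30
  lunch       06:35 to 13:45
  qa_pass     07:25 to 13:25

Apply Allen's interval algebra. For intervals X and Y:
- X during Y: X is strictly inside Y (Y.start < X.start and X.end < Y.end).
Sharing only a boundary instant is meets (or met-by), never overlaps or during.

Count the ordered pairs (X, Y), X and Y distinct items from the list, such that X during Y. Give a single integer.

6

Checking all 72 ordered pairs for relation 'during'; matching pairs in alphabetical order:
(onboarding, planning): onboarding during planning ✓
(onboarding, reindex): onboarding during reindex ✓
(qa_pass, lunch): qa_pass during lunch ✓
(snapshot, demo): snapshot during demo ✓
(snapshot, lunch): snapshot during lunch ✓
(snapshot, qa_pass): snapshot during qa_pass ✓
Count: 6.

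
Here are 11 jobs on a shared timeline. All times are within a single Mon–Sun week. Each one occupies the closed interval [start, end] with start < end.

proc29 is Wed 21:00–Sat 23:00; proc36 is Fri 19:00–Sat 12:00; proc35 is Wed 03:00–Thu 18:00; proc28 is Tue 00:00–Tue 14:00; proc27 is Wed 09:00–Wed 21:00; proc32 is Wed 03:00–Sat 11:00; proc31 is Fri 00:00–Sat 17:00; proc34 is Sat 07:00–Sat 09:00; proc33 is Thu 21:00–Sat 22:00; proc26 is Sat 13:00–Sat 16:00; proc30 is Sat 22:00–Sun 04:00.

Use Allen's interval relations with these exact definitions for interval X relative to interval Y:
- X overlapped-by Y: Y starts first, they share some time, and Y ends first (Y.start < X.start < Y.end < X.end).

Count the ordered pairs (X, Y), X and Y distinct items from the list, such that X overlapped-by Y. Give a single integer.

Checking all 110 ordered pairs for relation 'overlapped-by'; matching pairs in alphabetical order:
(proc29, proc32): proc29 overlapped-by proc32 ✓
(proc29, proc35): proc29 overlapped-by proc35 ✓
(proc30, proc29): proc30 overlapped-by proc29 ✓
(proc31, proc32): proc31 overlapped-by proc32 ✓
(proc33, proc32): proc33 overlapped-by proc32 ✓
(proc36, proc32): proc36 overlapped-by proc32 ✓
Count: 6.

6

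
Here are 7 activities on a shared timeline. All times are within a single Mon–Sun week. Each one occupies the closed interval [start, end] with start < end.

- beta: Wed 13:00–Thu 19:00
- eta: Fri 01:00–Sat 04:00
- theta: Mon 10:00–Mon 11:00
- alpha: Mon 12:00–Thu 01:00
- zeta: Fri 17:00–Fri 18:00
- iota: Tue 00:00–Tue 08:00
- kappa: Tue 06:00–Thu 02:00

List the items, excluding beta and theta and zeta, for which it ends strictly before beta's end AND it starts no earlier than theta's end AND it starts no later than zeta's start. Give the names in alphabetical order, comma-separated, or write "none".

Conditions: its end is strictly before beta's end (X.end < Thu 19:00) AND its start is no earlier than theta's end (X.start >= Mon 11:00) AND its start is no later than zeta's start (X.start <= Fri 17:00).
alpha: end Thu 01:00 < Thu 19:00? ✓; start Mon 12:00 >= Mon 11:00? ✓; start Mon 12:00 <= Fri 17:00? ✓ → yes.
eta: end Sat 04:00 < Thu 19:00? ✗; start Fri 01:00 >= Mon 11:00? ✓; start Fri 01:00 <= Fri 17:00? ✓ → no.
iota: end Tue 08:00 < Thu 19:00? ✓; start Tue 00:00 >= Mon 11:00? ✓; start Tue 00:00 <= Fri 17:00? ✓ → yes.
kappa: end Thu 02:00 < Thu 19:00? ✓; start Tue 06:00 >= Mon 11:00? ✓; start Tue 06:00 <= Fri 17:00? ✓ → yes.
Result: alpha, iota, kappa.

alpha, iota, kappa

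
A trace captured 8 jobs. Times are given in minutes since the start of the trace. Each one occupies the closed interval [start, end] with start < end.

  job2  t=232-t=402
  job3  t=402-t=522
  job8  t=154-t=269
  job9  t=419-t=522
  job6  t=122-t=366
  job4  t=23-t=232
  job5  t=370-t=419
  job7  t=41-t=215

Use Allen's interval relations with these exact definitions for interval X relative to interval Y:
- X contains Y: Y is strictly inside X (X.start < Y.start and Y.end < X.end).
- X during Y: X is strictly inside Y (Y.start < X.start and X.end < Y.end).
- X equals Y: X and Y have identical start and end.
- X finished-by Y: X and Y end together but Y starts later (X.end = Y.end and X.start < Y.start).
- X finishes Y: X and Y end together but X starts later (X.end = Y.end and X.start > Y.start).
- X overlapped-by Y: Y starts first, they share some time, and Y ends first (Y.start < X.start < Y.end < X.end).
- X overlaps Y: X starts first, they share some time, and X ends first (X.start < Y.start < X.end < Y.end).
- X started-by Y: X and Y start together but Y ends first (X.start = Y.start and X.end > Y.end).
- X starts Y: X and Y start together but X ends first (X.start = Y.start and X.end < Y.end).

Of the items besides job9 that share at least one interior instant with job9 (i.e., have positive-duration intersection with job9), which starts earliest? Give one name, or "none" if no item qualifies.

job3

Target job9 = [t=419, t=522].
job2 [t=232, t=402] → before → excluded.
job3 [t=402, t=522] → finished-by → candidate.
job4 [t=23, t=232] → before → excluded.
job5 [t=370, t=419] → meets → excluded.
job6 [t=122, t=366] → before → excluded.
job7 [t=41, t=215] → before → excluded.
job8 [t=154, t=269] → before → excluded.
Among candidates, earliest start is t=402 → job3.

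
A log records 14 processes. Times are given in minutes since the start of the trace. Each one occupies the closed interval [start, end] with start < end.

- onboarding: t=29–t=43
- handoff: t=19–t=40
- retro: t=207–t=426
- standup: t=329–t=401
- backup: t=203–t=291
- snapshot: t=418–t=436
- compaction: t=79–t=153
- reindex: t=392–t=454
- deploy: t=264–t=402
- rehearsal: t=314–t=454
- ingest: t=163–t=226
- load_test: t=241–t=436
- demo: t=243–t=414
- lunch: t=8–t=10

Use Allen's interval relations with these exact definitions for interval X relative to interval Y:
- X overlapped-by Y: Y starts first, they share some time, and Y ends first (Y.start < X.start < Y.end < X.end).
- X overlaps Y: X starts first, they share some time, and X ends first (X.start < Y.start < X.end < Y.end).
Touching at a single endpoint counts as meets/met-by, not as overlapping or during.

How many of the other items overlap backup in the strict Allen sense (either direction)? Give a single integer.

5

Target backup = [t=203, t=291].
compaction [t=79, t=153] → before → no.
demo [t=243, t=414] → overlapped-by → counts.
deploy [t=264, t=402] → overlapped-by → counts.
handoff [t=19, t=40] → before → no.
ingest [t=163, t=226] → overlaps → counts.
load_test [t=241, t=436] → overlapped-by → counts.
lunch [t=8, t=10] → before → no.
onboarding [t=29, t=43] → before → no.
rehearsal [t=314, t=454] → after → no.
reindex [t=392, t=454] → after → no.
retro [t=207, t=426] → overlapped-by → counts.
snapshot [t=418, t=436] → after → no.
standup [t=329, t=401] → after → no.
Total: 5.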